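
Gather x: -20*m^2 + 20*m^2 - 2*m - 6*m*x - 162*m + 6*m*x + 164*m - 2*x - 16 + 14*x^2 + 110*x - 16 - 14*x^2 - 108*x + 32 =0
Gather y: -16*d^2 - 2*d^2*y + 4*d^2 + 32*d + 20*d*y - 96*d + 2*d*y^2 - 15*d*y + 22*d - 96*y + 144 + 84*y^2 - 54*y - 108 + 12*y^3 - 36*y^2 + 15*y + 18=-12*d^2 - 42*d + 12*y^3 + y^2*(2*d + 48) + y*(-2*d^2 + 5*d - 135) + 54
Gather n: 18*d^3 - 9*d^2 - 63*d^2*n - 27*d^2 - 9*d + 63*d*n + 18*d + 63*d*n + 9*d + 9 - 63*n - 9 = 18*d^3 - 36*d^2 + 18*d + n*(-63*d^2 + 126*d - 63)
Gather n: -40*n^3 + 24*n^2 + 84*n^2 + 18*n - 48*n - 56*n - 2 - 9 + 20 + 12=-40*n^3 + 108*n^2 - 86*n + 21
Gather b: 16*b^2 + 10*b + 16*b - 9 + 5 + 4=16*b^2 + 26*b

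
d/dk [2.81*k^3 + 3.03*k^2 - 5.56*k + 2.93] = 8.43*k^2 + 6.06*k - 5.56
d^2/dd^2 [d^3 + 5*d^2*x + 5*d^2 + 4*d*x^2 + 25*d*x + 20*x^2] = 6*d + 10*x + 10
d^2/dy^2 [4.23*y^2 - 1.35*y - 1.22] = 8.46000000000000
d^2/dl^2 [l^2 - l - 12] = 2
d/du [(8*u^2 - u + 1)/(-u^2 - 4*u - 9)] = (-33*u^2 - 142*u + 13)/(u^4 + 8*u^3 + 34*u^2 + 72*u + 81)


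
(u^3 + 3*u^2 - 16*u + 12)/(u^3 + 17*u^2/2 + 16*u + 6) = 2*(u^2 - 3*u + 2)/(2*u^2 + 5*u + 2)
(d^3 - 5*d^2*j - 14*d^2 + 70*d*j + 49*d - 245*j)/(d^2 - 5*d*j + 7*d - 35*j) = (d^2 - 14*d + 49)/(d + 7)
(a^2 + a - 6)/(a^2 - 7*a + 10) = (a + 3)/(a - 5)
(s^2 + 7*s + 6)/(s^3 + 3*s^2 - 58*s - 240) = (s + 1)/(s^2 - 3*s - 40)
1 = 1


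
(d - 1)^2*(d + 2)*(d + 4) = d^4 + 4*d^3 - 3*d^2 - 10*d + 8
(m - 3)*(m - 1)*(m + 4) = m^3 - 13*m + 12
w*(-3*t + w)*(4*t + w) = -12*t^2*w + t*w^2 + w^3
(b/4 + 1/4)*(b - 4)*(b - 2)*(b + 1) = b^4/4 - b^3 - 3*b^2/4 + 5*b/2 + 2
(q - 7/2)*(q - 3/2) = q^2 - 5*q + 21/4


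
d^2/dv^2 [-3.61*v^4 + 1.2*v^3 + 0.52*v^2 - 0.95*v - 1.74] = -43.32*v^2 + 7.2*v + 1.04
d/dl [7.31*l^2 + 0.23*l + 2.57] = 14.62*l + 0.23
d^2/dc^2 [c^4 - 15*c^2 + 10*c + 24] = 12*c^2 - 30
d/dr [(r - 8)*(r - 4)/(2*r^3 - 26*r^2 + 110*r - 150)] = (-r^3 + 19*r^2 - 102*r + 172)/(2*(r^5 - 21*r^4 + 174*r^3 - 710*r^2 + 1425*r - 1125))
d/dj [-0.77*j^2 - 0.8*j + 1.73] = -1.54*j - 0.8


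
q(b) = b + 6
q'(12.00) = 1.00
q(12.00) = 18.00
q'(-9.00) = 1.00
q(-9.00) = -3.00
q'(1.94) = 1.00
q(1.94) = 7.94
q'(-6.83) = 1.00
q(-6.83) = -0.83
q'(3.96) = 1.00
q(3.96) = 9.96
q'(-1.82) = 1.00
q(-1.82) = 4.18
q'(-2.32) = 1.00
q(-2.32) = 3.68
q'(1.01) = 1.00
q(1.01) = 7.01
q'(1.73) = 1.00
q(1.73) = 7.73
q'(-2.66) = 1.00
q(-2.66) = 3.34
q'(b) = 1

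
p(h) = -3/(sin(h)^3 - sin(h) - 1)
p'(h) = -3*(-3*sin(h)^2*cos(h) + cos(h))/(sin(h)^3 - sin(h) - 1)^2 = 3*(3*sin(h)^2 - 1)*cos(h)/(sin(h)*cos(h)^2 + 1)^2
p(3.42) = 4.02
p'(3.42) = 4.01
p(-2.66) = 4.72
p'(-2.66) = 2.34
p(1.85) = 2.80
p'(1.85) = -1.27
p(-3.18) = 2.89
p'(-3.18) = 2.77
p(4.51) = 3.12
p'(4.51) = -1.23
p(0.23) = 2.47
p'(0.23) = -1.67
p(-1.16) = 3.51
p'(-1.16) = 2.50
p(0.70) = 2.18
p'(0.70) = 0.30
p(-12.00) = 2.17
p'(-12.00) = -0.18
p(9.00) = 2.24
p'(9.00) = 0.74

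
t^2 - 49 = (t - 7)*(t + 7)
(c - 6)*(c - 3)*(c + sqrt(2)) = c^3 - 9*c^2 + sqrt(2)*c^2 - 9*sqrt(2)*c + 18*c + 18*sqrt(2)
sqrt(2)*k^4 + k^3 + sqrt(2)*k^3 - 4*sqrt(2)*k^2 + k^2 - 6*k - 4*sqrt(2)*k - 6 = (k - 3*sqrt(2)/2)*(k + sqrt(2))^2*(sqrt(2)*k + sqrt(2))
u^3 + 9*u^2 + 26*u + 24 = (u + 2)*(u + 3)*(u + 4)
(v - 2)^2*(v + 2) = v^3 - 2*v^2 - 4*v + 8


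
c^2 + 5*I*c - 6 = (c + 2*I)*(c + 3*I)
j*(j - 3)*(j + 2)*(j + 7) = j^4 + 6*j^3 - 13*j^2 - 42*j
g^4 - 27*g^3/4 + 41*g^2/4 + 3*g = g*(g - 4)*(g - 3)*(g + 1/4)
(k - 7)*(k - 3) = k^2 - 10*k + 21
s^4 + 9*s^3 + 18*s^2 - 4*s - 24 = (s - 1)*(s + 2)^2*(s + 6)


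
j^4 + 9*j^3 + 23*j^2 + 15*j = j*(j + 1)*(j + 3)*(j + 5)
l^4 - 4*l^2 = l^2*(l - 2)*(l + 2)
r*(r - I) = r^2 - I*r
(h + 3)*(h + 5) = h^2 + 8*h + 15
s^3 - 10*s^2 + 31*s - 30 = (s - 5)*(s - 3)*(s - 2)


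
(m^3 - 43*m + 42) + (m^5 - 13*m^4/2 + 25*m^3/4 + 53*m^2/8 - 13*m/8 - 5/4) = m^5 - 13*m^4/2 + 29*m^3/4 + 53*m^2/8 - 357*m/8 + 163/4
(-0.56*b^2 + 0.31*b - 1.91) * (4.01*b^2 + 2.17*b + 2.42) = -2.2456*b^4 + 0.0278999999999998*b^3 - 8.3416*b^2 - 3.3945*b - 4.6222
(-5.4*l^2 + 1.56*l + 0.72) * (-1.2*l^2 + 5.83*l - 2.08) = 6.48*l^4 - 33.354*l^3 + 19.4628*l^2 + 0.952799999999999*l - 1.4976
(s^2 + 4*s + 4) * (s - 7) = s^3 - 3*s^2 - 24*s - 28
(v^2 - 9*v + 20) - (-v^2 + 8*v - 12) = 2*v^2 - 17*v + 32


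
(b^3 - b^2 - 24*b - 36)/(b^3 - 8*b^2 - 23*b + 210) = (b^2 + 5*b + 6)/(b^2 - 2*b - 35)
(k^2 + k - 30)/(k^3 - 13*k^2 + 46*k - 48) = (k^2 + k - 30)/(k^3 - 13*k^2 + 46*k - 48)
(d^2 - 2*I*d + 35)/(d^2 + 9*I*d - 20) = (d - 7*I)/(d + 4*I)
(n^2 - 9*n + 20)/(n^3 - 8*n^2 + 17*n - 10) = (n - 4)/(n^2 - 3*n + 2)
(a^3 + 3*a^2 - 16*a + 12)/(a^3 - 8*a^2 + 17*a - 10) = (a + 6)/(a - 5)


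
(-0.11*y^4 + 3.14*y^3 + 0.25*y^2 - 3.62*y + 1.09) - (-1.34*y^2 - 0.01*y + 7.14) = -0.11*y^4 + 3.14*y^3 + 1.59*y^2 - 3.61*y - 6.05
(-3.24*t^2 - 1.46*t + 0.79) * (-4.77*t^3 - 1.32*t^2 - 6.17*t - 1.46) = 15.4548*t^5 + 11.241*t^4 + 18.1497*t^3 + 12.6958*t^2 - 2.7427*t - 1.1534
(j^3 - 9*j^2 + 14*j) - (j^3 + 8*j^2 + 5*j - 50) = -17*j^2 + 9*j + 50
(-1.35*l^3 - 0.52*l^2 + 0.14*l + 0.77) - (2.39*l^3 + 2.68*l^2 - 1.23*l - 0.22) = -3.74*l^3 - 3.2*l^2 + 1.37*l + 0.99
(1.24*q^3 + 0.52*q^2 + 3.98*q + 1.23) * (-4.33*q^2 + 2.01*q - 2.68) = -5.3692*q^5 + 0.240799999999999*q^4 - 19.5114*q^3 + 1.2803*q^2 - 8.1941*q - 3.2964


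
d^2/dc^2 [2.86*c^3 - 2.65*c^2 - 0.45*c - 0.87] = 17.16*c - 5.3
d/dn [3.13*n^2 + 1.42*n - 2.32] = 6.26*n + 1.42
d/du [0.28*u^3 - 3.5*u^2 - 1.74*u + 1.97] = 0.84*u^2 - 7.0*u - 1.74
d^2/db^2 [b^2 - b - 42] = 2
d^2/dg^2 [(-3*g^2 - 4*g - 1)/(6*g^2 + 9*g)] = 2*(2*g^3 - 12*g^2 - 18*g - 9)/(3*g^3*(8*g^3 + 36*g^2 + 54*g + 27))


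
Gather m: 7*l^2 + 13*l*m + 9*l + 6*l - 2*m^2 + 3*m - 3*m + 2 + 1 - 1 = 7*l^2 + 13*l*m + 15*l - 2*m^2 + 2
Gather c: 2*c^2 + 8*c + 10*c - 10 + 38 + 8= 2*c^2 + 18*c + 36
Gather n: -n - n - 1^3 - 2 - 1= -2*n - 4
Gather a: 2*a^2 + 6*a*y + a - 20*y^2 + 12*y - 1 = 2*a^2 + a*(6*y + 1) - 20*y^2 + 12*y - 1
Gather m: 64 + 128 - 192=0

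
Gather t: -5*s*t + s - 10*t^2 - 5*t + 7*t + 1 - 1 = s - 10*t^2 + t*(2 - 5*s)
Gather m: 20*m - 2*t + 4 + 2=20*m - 2*t + 6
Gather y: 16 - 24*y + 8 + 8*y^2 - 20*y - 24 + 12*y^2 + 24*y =20*y^2 - 20*y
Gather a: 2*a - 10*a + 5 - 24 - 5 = -8*a - 24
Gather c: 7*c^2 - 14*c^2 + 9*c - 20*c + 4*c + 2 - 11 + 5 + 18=-7*c^2 - 7*c + 14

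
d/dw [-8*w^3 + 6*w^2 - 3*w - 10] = -24*w^2 + 12*w - 3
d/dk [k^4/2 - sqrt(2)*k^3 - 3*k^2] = k*(2*k^2 - 3*sqrt(2)*k - 6)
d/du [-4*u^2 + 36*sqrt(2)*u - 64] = -8*u + 36*sqrt(2)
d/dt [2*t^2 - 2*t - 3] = 4*t - 2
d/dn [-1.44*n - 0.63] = -1.44000000000000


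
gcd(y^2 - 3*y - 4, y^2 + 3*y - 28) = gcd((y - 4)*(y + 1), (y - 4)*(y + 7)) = y - 4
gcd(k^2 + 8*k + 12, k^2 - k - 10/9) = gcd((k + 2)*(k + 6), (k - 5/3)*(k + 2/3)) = 1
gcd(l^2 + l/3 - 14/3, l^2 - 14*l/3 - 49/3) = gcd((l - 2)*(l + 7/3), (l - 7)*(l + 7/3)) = l + 7/3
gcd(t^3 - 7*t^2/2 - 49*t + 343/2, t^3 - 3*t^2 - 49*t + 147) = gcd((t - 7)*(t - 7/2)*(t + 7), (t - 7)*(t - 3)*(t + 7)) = t^2 - 49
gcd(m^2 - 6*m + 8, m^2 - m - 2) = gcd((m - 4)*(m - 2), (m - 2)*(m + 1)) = m - 2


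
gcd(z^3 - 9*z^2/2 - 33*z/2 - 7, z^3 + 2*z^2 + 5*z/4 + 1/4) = z + 1/2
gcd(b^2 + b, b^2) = b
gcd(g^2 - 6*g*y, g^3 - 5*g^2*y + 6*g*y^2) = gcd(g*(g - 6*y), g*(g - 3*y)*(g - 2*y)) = g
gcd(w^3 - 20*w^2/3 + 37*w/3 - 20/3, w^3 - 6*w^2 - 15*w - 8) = 1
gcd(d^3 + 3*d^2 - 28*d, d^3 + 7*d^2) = d^2 + 7*d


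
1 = 1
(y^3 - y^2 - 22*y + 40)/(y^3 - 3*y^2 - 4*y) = (y^2 + 3*y - 10)/(y*(y + 1))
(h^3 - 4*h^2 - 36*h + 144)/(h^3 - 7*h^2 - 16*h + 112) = (h^2 - 36)/(h^2 - 3*h - 28)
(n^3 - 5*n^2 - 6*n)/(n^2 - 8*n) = (n^2 - 5*n - 6)/(n - 8)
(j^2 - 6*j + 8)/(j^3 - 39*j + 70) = (j - 4)/(j^2 + 2*j - 35)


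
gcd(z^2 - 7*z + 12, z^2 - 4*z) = z - 4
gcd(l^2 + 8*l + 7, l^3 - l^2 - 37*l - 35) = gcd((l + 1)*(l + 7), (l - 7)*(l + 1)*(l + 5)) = l + 1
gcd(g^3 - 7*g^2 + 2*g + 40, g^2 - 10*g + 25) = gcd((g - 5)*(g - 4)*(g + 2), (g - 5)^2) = g - 5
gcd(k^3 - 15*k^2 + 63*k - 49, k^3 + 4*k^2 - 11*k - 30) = 1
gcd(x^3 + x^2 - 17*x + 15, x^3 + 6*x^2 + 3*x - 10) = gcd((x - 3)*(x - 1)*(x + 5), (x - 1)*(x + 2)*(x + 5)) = x^2 + 4*x - 5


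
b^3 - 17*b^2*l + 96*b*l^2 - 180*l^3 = (b - 6*l)^2*(b - 5*l)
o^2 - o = o*(o - 1)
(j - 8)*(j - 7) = j^2 - 15*j + 56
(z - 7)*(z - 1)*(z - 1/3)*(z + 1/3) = z^4 - 8*z^3 + 62*z^2/9 + 8*z/9 - 7/9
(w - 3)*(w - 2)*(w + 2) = w^3 - 3*w^2 - 4*w + 12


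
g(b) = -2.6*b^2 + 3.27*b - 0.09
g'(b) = 3.27 - 5.2*b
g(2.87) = -12.12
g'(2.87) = -11.65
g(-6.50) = -131.20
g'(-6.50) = 37.07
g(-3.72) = -48.23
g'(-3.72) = 22.61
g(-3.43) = -41.89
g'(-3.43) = 21.11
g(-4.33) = -63.00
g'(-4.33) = 25.79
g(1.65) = -1.77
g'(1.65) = -5.31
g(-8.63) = -221.95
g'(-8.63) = 48.15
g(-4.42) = -65.34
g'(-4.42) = 26.25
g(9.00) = -181.26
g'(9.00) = -43.53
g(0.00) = -0.09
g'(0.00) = 3.27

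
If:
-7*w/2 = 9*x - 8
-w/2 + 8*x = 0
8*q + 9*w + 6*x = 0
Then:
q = -30/13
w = 128/65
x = 8/65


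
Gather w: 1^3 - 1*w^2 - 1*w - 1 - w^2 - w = -2*w^2 - 2*w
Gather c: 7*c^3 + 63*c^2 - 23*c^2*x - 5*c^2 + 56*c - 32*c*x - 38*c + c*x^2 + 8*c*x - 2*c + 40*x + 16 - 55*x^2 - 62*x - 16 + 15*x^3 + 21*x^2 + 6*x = 7*c^3 + c^2*(58 - 23*x) + c*(x^2 - 24*x + 16) + 15*x^3 - 34*x^2 - 16*x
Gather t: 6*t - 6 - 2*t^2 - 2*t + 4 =-2*t^2 + 4*t - 2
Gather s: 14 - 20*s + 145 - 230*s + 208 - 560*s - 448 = -810*s - 81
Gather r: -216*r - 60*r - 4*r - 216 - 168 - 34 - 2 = -280*r - 420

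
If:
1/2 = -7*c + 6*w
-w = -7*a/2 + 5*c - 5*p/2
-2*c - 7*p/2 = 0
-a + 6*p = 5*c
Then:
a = 59/3116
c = -7/3116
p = 1/779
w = 503/6232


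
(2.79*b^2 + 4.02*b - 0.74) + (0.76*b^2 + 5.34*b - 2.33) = 3.55*b^2 + 9.36*b - 3.07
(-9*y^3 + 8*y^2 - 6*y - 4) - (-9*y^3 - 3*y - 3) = 8*y^2 - 3*y - 1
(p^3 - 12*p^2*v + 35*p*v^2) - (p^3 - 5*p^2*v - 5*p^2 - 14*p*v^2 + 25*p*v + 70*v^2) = -7*p^2*v + 5*p^2 + 49*p*v^2 - 25*p*v - 70*v^2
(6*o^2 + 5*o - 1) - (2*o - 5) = 6*o^2 + 3*o + 4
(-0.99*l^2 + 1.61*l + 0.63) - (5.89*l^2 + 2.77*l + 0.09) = -6.88*l^2 - 1.16*l + 0.54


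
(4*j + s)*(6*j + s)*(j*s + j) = 24*j^3*s + 24*j^3 + 10*j^2*s^2 + 10*j^2*s + j*s^3 + j*s^2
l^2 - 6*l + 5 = (l - 5)*(l - 1)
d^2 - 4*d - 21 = (d - 7)*(d + 3)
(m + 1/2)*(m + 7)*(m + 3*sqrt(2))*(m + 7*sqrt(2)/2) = m^4 + 15*m^3/2 + 13*sqrt(2)*m^3/2 + 49*m^2/2 + 195*sqrt(2)*m^2/4 + 91*sqrt(2)*m/4 + 315*m/2 + 147/2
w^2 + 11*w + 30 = (w + 5)*(w + 6)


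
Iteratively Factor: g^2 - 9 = (g + 3)*(g - 3)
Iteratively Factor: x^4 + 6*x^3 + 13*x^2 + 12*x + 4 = (x + 2)*(x^3 + 4*x^2 + 5*x + 2) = (x + 1)*(x + 2)*(x^2 + 3*x + 2) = (x + 1)^2*(x + 2)*(x + 2)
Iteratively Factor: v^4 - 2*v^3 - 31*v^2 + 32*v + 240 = (v + 4)*(v^3 - 6*v^2 - 7*v + 60) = (v - 5)*(v + 4)*(v^2 - v - 12) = (v - 5)*(v + 3)*(v + 4)*(v - 4)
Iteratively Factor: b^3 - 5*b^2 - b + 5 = (b - 1)*(b^2 - 4*b - 5) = (b - 5)*(b - 1)*(b + 1)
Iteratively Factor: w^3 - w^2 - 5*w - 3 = (w - 3)*(w^2 + 2*w + 1) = (w - 3)*(w + 1)*(w + 1)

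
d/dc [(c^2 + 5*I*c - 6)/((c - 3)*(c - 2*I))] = (c^2*(-3 - 7*I) + c*(12 + 12*I) - 48 - 12*I)/(c^4 + c^3*(-6 - 4*I) + c^2*(5 + 24*I) + c*(24 - 36*I) - 36)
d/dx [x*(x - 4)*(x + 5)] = 3*x^2 + 2*x - 20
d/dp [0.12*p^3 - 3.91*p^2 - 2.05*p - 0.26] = 0.36*p^2 - 7.82*p - 2.05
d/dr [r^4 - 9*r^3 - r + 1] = 4*r^3 - 27*r^2 - 1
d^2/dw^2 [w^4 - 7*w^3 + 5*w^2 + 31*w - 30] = 12*w^2 - 42*w + 10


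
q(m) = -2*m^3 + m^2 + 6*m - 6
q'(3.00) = -42.00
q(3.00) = -33.00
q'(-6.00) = -222.00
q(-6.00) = 426.00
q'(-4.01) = -98.50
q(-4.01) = 114.98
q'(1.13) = 0.60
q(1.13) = -0.83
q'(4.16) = -89.51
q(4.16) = -107.72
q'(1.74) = -8.69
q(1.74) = -3.07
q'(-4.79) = -141.24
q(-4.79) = 208.01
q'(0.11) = 6.15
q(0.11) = -5.33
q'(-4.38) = -117.87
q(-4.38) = 154.96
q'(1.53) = -4.99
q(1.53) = -1.64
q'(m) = -6*m^2 + 2*m + 6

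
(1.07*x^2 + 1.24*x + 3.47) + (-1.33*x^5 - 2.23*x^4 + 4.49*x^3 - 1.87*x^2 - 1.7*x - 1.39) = -1.33*x^5 - 2.23*x^4 + 4.49*x^3 - 0.8*x^2 - 0.46*x + 2.08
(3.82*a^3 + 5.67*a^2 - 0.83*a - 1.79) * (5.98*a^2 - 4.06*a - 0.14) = 22.8436*a^5 + 18.3974*a^4 - 28.5184*a^3 - 8.1282*a^2 + 7.3836*a + 0.2506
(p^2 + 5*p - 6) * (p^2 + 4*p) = p^4 + 9*p^3 + 14*p^2 - 24*p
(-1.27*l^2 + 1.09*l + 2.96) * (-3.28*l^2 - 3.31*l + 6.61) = 4.1656*l^4 + 0.6285*l^3 - 21.7114*l^2 - 2.5927*l + 19.5656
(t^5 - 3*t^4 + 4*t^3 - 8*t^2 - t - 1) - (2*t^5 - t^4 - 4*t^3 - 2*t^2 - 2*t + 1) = -t^5 - 2*t^4 + 8*t^3 - 6*t^2 + t - 2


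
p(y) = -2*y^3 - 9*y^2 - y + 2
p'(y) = -6*y^2 - 18*y - 1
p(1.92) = -47.25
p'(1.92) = -57.68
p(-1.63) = -11.62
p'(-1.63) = 12.40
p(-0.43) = 0.92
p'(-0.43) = 5.63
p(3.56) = -205.86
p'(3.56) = -141.12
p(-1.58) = -11.00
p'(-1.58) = 12.46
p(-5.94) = 109.56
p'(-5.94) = -105.78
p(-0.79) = -1.84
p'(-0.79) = 9.48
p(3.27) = -167.44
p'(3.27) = -124.02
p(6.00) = -760.00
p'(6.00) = -325.00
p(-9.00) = 740.00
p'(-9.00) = -325.00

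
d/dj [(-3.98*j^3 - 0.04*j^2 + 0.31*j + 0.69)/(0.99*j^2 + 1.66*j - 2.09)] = (-3.9402*j^4 - 13.2136*j^3 + 24.5813*j^2 - 1.199*j - 1.7933)/(0.9801*j^4 + 3.2868*j^3 - 1.3826*j^2 - 6.9388*j + 4.3681)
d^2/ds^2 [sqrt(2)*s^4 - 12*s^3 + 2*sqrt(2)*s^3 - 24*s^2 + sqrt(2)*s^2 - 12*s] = 12*sqrt(2)*s^2 - 72*s + 12*sqrt(2)*s - 48 + 2*sqrt(2)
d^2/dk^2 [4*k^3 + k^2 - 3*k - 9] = 24*k + 2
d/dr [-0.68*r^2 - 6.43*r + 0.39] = -1.36*r - 6.43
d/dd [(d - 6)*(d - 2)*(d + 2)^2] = 4*d^3 - 12*d^2 - 32*d + 16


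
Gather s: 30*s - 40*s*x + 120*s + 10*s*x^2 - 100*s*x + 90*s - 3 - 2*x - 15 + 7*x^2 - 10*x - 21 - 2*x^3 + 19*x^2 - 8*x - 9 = s*(10*x^2 - 140*x + 240) - 2*x^3 + 26*x^2 - 20*x - 48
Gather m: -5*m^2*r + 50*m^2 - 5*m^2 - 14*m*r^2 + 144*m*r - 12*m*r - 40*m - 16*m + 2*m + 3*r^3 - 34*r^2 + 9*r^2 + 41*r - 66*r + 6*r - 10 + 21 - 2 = m^2*(45 - 5*r) + m*(-14*r^2 + 132*r - 54) + 3*r^3 - 25*r^2 - 19*r + 9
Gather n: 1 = 1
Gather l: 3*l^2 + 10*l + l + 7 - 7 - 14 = 3*l^2 + 11*l - 14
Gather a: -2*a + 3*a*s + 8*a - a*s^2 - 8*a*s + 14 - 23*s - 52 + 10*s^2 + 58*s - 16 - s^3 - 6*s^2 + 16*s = a*(-s^2 - 5*s + 6) - s^3 + 4*s^2 + 51*s - 54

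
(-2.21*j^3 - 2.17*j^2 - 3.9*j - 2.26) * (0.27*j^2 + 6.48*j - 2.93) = -0.5967*j^5 - 14.9067*j^4 - 8.6393*j^3 - 19.5241*j^2 - 3.2178*j + 6.6218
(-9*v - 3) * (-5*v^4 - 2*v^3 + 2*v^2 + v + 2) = 45*v^5 + 33*v^4 - 12*v^3 - 15*v^2 - 21*v - 6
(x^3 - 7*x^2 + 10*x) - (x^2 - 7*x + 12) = x^3 - 8*x^2 + 17*x - 12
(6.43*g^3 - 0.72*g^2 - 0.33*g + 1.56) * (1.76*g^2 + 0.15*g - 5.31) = 11.3168*g^5 - 0.3027*g^4 - 34.8321*g^3 + 6.5193*g^2 + 1.9863*g - 8.2836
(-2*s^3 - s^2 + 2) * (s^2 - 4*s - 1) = -2*s^5 + 7*s^4 + 6*s^3 + 3*s^2 - 8*s - 2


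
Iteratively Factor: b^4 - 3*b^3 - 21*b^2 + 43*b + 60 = (b - 3)*(b^3 - 21*b - 20) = (b - 5)*(b - 3)*(b^2 + 5*b + 4) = (b - 5)*(b - 3)*(b + 1)*(b + 4)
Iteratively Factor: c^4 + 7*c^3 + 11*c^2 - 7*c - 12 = (c + 1)*(c^3 + 6*c^2 + 5*c - 12) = (c - 1)*(c + 1)*(c^2 + 7*c + 12) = (c - 1)*(c + 1)*(c + 3)*(c + 4)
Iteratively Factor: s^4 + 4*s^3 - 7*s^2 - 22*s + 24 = (s + 4)*(s^3 - 7*s + 6) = (s - 2)*(s + 4)*(s^2 + 2*s - 3) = (s - 2)*(s + 3)*(s + 4)*(s - 1)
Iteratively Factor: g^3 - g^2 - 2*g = (g + 1)*(g^2 - 2*g) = (g - 2)*(g + 1)*(g)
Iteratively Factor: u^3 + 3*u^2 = (u + 3)*(u^2) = u*(u + 3)*(u)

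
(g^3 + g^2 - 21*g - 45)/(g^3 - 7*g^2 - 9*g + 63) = (g^2 - 2*g - 15)/(g^2 - 10*g + 21)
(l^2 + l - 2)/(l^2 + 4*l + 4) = (l - 1)/(l + 2)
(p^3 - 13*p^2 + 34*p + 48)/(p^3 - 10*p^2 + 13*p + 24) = (p - 6)/(p - 3)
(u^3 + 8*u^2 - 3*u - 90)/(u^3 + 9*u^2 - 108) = (u + 5)/(u + 6)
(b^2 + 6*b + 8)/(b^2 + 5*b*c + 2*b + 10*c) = (b + 4)/(b + 5*c)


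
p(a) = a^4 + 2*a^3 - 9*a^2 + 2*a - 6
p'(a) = 4*a^3 + 6*a^2 - 18*a + 2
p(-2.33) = -55.35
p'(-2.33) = 25.92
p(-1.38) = -27.53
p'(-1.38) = 27.75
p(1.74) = -10.07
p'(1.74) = 9.92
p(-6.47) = 814.97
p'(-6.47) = -713.73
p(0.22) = -5.97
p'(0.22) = -1.63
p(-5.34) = 235.27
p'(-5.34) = -339.88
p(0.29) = -6.12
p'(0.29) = -2.62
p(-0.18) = -6.66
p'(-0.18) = 5.41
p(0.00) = -6.00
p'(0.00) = 2.00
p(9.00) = 7302.00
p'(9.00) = 3242.00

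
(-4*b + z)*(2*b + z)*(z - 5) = -8*b^2*z + 40*b^2 - 2*b*z^2 + 10*b*z + z^3 - 5*z^2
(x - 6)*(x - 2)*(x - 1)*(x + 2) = x^4 - 7*x^3 + 2*x^2 + 28*x - 24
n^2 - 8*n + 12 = (n - 6)*(n - 2)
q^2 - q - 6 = (q - 3)*(q + 2)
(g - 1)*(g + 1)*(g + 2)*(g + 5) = g^4 + 7*g^3 + 9*g^2 - 7*g - 10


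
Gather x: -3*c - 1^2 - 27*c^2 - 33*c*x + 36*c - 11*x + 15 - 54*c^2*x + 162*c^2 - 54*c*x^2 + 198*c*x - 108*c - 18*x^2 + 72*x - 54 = 135*c^2 - 75*c + x^2*(-54*c - 18) + x*(-54*c^2 + 165*c + 61) - 40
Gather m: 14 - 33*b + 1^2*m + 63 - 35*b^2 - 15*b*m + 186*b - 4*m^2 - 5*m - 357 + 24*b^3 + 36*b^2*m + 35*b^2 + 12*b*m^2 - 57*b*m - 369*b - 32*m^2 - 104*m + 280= 24*b^3 - 216*b + m^2*(12*b - 36) + m*(36*b^2 - 72*b - 108)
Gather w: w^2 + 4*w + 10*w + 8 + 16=w^2 + 14*w + 24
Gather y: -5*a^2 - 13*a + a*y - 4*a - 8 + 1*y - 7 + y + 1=-5*a^2 - 17*a + y*(a + 2) - 14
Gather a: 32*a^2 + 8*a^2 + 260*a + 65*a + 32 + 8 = 40*a^2 + 325*a + 40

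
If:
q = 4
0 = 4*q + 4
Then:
No Solution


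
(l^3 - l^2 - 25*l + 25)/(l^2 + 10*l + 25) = (l^2 - 6*l + 5)/(l + 5)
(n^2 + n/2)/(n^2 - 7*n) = (n + 1/2)/(n - 7)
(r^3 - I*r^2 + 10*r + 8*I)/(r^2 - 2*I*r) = (r^3 - I*r^2 + 10*r + 8*I)/(r*(r - 2*I))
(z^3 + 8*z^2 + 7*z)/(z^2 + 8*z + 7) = z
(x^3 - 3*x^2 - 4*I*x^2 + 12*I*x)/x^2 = x - 3 - 4*I + 12*I/x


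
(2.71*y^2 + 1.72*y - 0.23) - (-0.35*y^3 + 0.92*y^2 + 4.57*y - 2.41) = 0.35*y^3 + 1.79*y^2 - 2.85*y + 2.18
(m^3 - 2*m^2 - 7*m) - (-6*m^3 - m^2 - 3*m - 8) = 7*m^3 - m^2 - 4*m + 8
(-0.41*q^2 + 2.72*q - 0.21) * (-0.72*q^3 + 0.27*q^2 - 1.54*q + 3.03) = 0.2952*q^5 - 2.0691*q^4 + 1.517*q^3 - 5.4878*q^2 + 8.565*q - 0.6363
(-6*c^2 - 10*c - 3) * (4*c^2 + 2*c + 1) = -24*c^4 - 52*c^3 - 38*c^2 - 16*c - 3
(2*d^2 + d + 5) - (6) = 2*d^2 + d - 1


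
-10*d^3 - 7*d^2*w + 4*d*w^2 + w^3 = (-2*d + w)*(d + w)*(5*d + w)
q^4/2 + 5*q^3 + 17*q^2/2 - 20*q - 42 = (q/2 + 1)*(q - 2)*(q + 3)*(q + 7)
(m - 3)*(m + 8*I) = m^2 - 3*m + 8*I*m - 24*I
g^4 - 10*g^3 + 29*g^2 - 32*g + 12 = (g - 6)*(g - 2)*(g - 1)^2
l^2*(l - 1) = l^3 - l^2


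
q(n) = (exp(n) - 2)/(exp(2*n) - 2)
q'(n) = -2*(exp(n) - 2)*exp(2*n)/(exp(2*n) - 2)^2 + exp(n)/(exp(2*n) - 2) = (-2*(exp(n) - 2)*exp(n) + exp(2*n) - 2)*exp(n)/(exp(2*n) - 2)^2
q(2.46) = 0.07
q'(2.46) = -0.06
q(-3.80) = 0.99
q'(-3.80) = -0.01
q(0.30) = 3.65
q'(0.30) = 67.29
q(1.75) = 0.12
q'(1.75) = -0.07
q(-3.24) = 0.98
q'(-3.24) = -0.02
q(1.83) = 0.11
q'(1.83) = -0.07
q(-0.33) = 0.86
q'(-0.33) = 0.12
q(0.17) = 1.37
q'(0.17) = 4.47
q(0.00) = 1.00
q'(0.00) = 1.00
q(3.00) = 0.05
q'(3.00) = -0.04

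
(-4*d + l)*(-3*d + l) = 12*d^2 - 7*d*l + l^2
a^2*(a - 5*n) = a^3 - 5*a^2*n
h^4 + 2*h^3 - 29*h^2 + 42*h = h*(h - 3)*(h - 2)*(h + 7)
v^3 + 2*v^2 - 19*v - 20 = (v - 4)*(v + 1)*(v + 5)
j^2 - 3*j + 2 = (j - 2)*(j - 1)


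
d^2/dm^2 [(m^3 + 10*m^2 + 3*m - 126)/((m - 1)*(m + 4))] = 28*(-m^3 - 21*m^2 - 75*m - 103)/(m^6 + 9*m^5 + 15*m^4 - 45*m^3 - 60*m^2 + 144*m - 64)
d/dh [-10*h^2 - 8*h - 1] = -20*h - 8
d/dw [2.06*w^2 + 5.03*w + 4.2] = 4.12*w + 5.03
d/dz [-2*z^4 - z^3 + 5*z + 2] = -8*z^3 - 3*z^2 + 5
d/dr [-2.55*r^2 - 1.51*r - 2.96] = -5.1*r - 1.51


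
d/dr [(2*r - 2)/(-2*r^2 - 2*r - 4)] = (-r^2 - r + (r - 1)*(2*r + 1) - 2)/(r^2 + r + 2)^2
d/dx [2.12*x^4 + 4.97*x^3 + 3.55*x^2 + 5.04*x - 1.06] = 8.48*x^3 + 14.91*x^2 + 7.1*x + 5.04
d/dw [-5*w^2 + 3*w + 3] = 3 - 10*w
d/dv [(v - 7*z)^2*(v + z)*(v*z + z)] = z*(v - 7*z)*((v + 1)*(v - 7*z) + 2*(v + 1)*(v + z) + (v - 7*z)*(v + z))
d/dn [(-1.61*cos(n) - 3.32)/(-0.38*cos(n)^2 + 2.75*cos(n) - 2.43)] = (0.6118*cos(n)^2 + 2.5232*cos(n) - 13.0423)*sin(n)/(0.1444*cos(n)^4 - 2.09*cos(n)^3 + 9.4093*cos(n)^2 - 13.365*cos(n) + 5.9049)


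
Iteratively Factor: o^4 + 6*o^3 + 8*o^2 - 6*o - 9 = (o + 3)*(o^3 + 3*o^2 - o - 3) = (o + 1)*(o + 3)*(o^2 + 2*o - 3) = (o - 1)*(o + 1)*(o + 3)*(o + 3)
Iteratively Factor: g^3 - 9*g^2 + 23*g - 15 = (g - 1)*(g^2 - 8*g + 15) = (g - 3)*(g - 1)*(g - 5)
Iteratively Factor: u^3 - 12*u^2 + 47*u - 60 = (u - 5)*(u^2 - 7*u + 12) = (u - 5)*(u - 3)*(u - 4)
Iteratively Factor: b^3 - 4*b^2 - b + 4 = (b - 1)*(b^2 - 3*b - 4) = (b - 1)*(b + 1)*(b - 4)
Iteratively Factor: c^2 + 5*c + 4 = (c + 4)*(c + 1)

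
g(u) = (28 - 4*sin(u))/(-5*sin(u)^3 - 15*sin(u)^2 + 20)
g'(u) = (28 - 4*sin(u))*(15*sin(u)^2*cos(u) + 30*sin(u)*cos(u))/(-5*sin(u)^3 - 15*sin(u)^2 + 20)^2 - 4*cos(u)/(-5*sin(u)^3 - 15*sin(u)^2 + 20) = 8*(11*sin(u) + cos(u)^2 - 2)*cos(u)/(5*(sin(u) - 1)^2*(sin(u) + 2)^3)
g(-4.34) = 8.24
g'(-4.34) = -41.22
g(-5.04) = 10.49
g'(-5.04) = 60.59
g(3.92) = 2.15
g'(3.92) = 1.66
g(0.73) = 2.14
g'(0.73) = 3.34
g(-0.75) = 2.10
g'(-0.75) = -1.62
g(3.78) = 1.93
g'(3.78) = 1.44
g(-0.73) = 2.07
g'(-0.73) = -1.59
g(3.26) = 1.44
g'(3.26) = 0.44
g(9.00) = 1.54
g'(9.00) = -1.01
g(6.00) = 1.54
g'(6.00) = -0.76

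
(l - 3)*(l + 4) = l^2 + l - 12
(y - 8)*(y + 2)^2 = y^3 - 4*y^2 - 28*y - 32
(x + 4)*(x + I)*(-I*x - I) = -I*x^3 + x^2 - 5*I*x^2 + 5*x - 4*I*x + 4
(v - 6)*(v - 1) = v^2 - 7*v + 6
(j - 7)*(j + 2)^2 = j^3 - 3*j^2 - 24*j - 28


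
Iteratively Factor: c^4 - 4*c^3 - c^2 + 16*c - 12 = (c - 1)*(c^3 - 3*c^2 - 4*c + 12) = (c - 3)*(c - 1)*(c^2 - 4) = (c - 3)*(c - 1)*(c + 2)*(c - 2)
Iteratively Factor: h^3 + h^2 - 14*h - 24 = (h + 3)*(h^2 - 2*h - 8) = (h - 4)*(h + 3)*(h + 2)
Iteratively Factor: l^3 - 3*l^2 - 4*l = (l + 1)*(l^2 - 4*l) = (l - 4)*(l + 1)*(l)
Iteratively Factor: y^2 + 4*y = (y)*(y + 4)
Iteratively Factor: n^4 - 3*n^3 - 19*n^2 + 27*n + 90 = (n + 2)*(n^3 - 5*n^2 - 9*n + 45) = (n - 5)*(n + 2)*(n^2 - 9) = (n - 5)*(n - 3)*(n + 2)*(n + 3)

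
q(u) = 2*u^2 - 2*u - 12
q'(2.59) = 8.36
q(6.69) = 64.13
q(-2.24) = 2.52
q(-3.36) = 17.30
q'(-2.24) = -10.96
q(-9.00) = 168.00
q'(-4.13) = -18.52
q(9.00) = 132.00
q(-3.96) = 27.28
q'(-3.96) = -17.84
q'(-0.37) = -3.48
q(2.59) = -3.76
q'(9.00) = 34.00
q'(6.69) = 24.76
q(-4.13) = 30.37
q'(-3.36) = -15.44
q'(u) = 4*u - 2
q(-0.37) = -10.99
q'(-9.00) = -38.00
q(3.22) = 2.30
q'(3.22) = 10.88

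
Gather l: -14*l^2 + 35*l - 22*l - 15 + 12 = -14*l^2 + 13*l - 3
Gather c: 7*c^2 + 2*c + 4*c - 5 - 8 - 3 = 7*c^2 + 6*c - 16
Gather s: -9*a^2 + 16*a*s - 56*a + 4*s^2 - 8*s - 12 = -9*a^2 - 56*a + 4*s^2 + s*(16*a - 8) - 12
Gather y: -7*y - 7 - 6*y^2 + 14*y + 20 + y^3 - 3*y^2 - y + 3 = y^3 - 9*y^2 + 6*y + 16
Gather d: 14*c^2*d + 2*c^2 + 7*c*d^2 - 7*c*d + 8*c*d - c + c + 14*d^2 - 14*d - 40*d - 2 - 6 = 2*c^2 + d^2*(7*c + 14) + d*(14*c^2 + c - 54) - 8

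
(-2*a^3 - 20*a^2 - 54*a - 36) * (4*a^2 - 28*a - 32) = -8*a^5 - 24*a^4 + 408*a^3 + 2008*a^2 + 2736*a + 1152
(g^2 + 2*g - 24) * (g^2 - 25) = g^4 + 2*g^3 - 49*g^2 - 50*g + 600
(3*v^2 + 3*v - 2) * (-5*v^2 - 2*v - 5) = -15*v^4 - 21*v^3 - 11*v^2 - 11*v + 10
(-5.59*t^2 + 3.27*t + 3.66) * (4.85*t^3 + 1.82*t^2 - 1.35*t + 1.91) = -27.1115*t^5 + 5.6857*t^4 + 31.2489*t^3 - 8.4302*t^2 + 1.3047*t + 6.9906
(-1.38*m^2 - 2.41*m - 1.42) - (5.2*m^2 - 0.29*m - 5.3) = -6.58*m^2 - 2.12*m + 3.88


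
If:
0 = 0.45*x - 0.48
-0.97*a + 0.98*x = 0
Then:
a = 1.08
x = 1.07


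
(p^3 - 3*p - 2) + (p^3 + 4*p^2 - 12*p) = 2*p^3 + 4*p^2 - 15*p - 2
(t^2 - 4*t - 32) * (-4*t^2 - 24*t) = -4*t^4 - 8*t^3 + 224*t^2 + 768*t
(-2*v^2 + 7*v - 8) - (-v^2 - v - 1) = -v^2 + 8*v - 7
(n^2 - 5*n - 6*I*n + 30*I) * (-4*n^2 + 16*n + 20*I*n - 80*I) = -4*n^4 + 36*n^3 + 44*I*n^3 + 40*n^2 - 396*I*n^2 - 1080*n + 880*I*n + 2400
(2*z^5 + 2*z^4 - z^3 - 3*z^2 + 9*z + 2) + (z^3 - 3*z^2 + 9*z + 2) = 2*z^5 + 2*z^4 - 6*z^2 + 18*z + 4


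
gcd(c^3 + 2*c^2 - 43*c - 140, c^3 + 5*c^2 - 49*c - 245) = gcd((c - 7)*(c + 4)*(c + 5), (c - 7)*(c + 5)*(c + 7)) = c^2 - 2*c - 35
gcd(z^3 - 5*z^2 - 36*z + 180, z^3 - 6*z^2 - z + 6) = z - 6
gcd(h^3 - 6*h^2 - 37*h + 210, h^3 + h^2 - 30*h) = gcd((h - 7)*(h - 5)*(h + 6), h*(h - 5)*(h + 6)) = h^2 + h - 30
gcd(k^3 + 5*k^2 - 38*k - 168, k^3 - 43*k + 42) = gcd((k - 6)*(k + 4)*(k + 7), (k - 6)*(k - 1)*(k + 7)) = k^2 + k - 42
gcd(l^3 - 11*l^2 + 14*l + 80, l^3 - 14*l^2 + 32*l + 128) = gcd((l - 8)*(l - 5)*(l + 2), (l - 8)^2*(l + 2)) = l^2 - 6*l - 16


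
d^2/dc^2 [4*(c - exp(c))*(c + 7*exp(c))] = 24*c*exp(c) - 112*exp(2*c) + 48*exp(c) + 8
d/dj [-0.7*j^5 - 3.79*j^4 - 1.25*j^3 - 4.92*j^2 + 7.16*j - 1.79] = -3.5*j^4 - 15.16*j^3 - 3.75*j^2 - 9.84*j + 7.16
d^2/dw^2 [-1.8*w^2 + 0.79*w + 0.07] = -3.60000000000000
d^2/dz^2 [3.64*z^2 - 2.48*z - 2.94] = 7.28000000000000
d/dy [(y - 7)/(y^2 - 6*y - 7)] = -1/(y^2 + 2*y + 1)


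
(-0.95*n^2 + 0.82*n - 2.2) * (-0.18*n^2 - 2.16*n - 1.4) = 0.171*n^4 + 1.9044*n^3 - 0.0452000000000001*n^2 + 3.604*n + 3.08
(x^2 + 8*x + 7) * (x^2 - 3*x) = x^4 + 5*x^3 - 17*x^2 - 21*x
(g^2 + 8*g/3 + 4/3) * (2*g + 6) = 2*g^3 + 34*g^2/3 + 56*g/3 + 8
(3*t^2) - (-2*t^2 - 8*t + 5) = 5*t^2 + 8*t - 5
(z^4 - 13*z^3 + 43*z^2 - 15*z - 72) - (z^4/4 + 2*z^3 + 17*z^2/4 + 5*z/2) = 3*z^4/4 - 15*z^3 + 155*z^2/4 - 35*z/2 - 72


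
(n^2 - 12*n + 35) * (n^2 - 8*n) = n^4 - 20*n^3 + 131*n^2 - 280*n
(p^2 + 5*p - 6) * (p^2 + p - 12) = p^4 + 6*p^3 - 13*p^2 - 66*p + 72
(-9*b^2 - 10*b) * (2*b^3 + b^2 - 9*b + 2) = -18*b^5 - 29*b^4 + 71*b^3 + 72*b^2 - 20*b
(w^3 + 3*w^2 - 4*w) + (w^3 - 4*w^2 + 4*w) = 2*w^3 - w^2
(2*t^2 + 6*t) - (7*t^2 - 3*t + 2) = -5*t^2 + 9*t - 2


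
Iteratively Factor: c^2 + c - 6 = (c + 3)*(c - 2)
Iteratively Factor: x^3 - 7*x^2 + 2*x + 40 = (x - 4)*(x^2 - 3*x - 10) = (x - 5)*(x - 4)*(x + 2)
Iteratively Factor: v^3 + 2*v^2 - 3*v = (v + 3)*(v^2 - v) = v*(v + 3)*(v - 1)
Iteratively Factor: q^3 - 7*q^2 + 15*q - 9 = (q - 3)*(q^2 - 4*q + 3) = (q - 3)*(q - 1)*(q - 3)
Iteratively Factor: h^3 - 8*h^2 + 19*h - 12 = (h - 3)*(h^2 - 5*h + 4) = (h - 3)*(h - 1)*(h - 4)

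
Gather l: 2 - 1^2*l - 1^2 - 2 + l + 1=0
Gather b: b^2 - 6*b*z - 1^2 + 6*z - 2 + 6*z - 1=b^2 - 6*b*z + 12*z - 4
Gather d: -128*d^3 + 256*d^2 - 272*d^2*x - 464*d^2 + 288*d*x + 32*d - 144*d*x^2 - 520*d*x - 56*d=-128*d^3 + d^2*(-272*x - 208) + d*(-144*x^2 - 232*x - 24)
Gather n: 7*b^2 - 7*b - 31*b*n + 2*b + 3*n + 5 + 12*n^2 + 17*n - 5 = 7*b^2 - 5*b + 12*n^2 + n*(20 - 31*b)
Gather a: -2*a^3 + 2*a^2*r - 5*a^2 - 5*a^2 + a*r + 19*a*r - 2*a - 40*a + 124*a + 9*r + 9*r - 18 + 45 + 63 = -2*a^3 + a^2*(2*r - 10) + a*(20*r + 82) + 18*r + 90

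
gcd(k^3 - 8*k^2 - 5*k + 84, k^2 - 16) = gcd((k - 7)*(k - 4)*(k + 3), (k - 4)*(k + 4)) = k - 4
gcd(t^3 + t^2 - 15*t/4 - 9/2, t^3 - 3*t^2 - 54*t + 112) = t - 2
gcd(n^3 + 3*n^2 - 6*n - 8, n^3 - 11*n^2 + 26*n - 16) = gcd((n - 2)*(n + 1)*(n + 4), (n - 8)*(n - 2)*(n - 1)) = n - 2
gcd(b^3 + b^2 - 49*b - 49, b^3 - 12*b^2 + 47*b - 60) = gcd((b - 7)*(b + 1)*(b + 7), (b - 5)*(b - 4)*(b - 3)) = 1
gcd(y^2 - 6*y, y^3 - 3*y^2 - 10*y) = y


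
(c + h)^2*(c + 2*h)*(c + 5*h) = c^4 + 9*c^3*h + 25*c^2*h^2 + 27*c*h^3 + 10*h^4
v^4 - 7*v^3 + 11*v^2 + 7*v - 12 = (v - 4)*(v - 3)*(v - 1)*(v + 1)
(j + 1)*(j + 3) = j^2 + 4*j + 3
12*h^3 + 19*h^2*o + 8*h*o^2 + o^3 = (h + o)*(3*h + o)*(4*h + o)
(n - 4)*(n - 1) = n^2 - 5*n + 4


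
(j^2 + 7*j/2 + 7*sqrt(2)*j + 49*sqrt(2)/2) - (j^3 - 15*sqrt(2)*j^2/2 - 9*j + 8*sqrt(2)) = -j^3 + j^2 + 15*sqrt(2)*j^2/2 + 7*sqrt(2)*j + 25*j/2 + 33*sqrt(2)/2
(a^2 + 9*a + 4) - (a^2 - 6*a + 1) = 15*a + 3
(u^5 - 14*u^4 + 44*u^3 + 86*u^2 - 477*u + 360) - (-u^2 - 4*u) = u^5 - 14*u^4 + 44*u^3 + 87*u^2 - 473*u + 360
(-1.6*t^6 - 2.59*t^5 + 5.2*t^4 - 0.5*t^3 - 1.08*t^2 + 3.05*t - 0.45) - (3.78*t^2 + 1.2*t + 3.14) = -1.6*t^6 - 2.59*t^5 + 5.2*t^4 - 0.5*t^3 - 4.86*t^2 + 1.85*t - 3.59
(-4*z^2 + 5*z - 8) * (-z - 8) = 4*z^3 + 27*z^2 - 32*z + 64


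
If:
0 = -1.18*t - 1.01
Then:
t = -0.86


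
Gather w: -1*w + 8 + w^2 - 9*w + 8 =w^2 - 10*w + 16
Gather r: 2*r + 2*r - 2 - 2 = 4*r - 4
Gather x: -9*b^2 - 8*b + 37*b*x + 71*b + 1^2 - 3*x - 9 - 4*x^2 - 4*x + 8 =-9*b^2 + 63*b - 4*x^2 + x*(37*b - 7)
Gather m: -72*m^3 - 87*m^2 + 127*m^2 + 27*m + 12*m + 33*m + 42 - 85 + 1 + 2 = -72*m^3 + 40*m^2 + 72*m - 40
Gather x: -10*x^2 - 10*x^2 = -20*x^2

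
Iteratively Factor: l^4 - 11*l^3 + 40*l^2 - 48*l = (l - 3)*(l^3 - 8*l^2 + 16*l) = (l - 4)*(l - 3)*(l^2 - 4*l) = l*(l - 4)*(l - 3)*(l - 4)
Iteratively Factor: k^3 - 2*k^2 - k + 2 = (k + 1)*(k^2 - 3*k + 2) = (k - 1)*(k + 1)*(k - 2)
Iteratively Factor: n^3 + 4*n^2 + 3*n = (n)*(n^2 + 4*n + 3) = n*(n + 3)*(n + 1)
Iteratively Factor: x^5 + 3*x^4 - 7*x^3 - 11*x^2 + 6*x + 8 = (x + 4)*(x^4 - x^3 - 3*x^2 + x + 2) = (x - 1)*(x + 4)*(x^3 - 3*x - 2) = (x - 1)*(x + 1)*(x + 4)*(x^2 - x - 2) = (x - 1)*(x + 1)^2*(x + 4)*(x - 2)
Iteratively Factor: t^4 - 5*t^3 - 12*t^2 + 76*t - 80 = (t + 4)*(t^3 - 9*t^2 + 24*t - 20) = (t - 5)*(t + 4)*(t^2 - 4*t + 4) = (t - 5)*(t - 2)*(t + 4)*(t - 2)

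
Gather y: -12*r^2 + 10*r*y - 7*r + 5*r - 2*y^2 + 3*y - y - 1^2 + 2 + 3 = -12*r^2 - 2*r - 2*y^2 + y*(10*r + 2) + 4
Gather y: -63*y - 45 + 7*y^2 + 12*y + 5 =7*y^2 - 51*y - 40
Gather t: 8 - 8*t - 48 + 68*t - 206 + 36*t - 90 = 96*t - 336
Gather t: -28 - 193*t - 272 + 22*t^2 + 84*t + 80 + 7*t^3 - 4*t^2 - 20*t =7*t^3 + 18*t^2 - 129*t - 220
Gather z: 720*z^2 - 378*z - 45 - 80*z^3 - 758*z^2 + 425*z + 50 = -80*z^3 - 38*z^2 + 47*z + 5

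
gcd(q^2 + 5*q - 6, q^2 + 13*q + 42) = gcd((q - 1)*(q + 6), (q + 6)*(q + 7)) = q + 6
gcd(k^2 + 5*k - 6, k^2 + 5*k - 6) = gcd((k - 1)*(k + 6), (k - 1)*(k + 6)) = k^2 + 5*k - 6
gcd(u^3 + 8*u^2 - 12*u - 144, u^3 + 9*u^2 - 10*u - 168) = u^2 + 2*u - 24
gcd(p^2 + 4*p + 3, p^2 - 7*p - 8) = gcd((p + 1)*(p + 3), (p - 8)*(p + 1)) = p + 1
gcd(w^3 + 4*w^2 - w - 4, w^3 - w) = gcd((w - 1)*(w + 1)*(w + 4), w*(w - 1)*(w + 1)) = w^2 - 1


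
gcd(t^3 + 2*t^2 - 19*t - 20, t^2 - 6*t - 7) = t + 1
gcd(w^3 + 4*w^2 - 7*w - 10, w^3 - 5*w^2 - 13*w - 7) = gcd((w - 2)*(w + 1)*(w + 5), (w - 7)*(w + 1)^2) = w + 1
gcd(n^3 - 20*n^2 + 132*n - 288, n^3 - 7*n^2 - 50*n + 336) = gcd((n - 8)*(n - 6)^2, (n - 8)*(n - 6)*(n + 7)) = n^2 - 14*n + 48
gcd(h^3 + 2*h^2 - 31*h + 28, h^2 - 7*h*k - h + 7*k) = h - 1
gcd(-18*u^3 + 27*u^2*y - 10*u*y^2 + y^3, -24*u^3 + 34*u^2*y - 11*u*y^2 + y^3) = 6*u^2 - 7*u*y + y^2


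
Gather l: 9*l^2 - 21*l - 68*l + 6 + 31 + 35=9*l^2 - 89*l + 72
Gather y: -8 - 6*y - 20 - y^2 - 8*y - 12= -y^2 - 14*y - 40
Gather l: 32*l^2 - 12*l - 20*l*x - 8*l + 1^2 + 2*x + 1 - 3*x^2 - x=32*l^2 + l*(-20*x - 20) - 3*x^2 + x + 2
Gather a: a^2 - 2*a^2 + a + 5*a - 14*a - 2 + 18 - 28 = -a^2 - 8*a - 12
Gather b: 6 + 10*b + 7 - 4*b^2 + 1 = -4*b^2 + 10*b + 14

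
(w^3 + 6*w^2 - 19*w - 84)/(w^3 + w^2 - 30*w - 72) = (w^2 + 3*w - 28)/(w^2 - 2*w - 24)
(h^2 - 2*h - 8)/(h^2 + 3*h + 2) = (h - 4)/(h + 1)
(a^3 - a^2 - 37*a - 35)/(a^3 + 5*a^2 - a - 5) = (a - 7)/(a - 1)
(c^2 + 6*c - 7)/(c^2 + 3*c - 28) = (c - 1)/(c - 4)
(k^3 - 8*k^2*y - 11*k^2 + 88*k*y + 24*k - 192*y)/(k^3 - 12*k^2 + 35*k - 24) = (k - 8*y)/(k - 1)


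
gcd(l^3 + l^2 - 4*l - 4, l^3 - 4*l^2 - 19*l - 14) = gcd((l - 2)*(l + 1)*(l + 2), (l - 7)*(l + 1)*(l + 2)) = l^2 + 3*l + 2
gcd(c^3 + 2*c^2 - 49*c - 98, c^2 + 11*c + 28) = c + 7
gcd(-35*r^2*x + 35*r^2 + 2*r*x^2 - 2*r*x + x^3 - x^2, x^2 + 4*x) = 1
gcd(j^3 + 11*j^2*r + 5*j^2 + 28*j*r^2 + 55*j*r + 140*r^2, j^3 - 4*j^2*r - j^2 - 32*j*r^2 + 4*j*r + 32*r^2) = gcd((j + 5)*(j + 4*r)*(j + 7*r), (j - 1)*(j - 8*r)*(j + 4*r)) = j + 4*r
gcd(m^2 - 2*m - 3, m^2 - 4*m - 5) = m + 1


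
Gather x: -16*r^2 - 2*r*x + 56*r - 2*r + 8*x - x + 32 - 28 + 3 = -16*r^2 + 54*r + x*(7 - 2*r) + 7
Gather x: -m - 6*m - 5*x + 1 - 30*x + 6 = -7*m - 35*x + 7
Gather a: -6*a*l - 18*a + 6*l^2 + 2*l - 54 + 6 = a*(-6*l - 18) + 6*l^2 + 2*l - 48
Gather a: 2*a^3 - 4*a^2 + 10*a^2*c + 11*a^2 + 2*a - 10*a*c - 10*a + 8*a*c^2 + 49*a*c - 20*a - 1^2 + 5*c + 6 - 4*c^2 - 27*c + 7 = 2*a^3 + a^2*(10*c + 7) + a*(8*c^2 + 39*c - 28) - 4*c^2 - 22*c + 12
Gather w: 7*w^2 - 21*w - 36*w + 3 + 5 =7*w^2 - 57*w + 8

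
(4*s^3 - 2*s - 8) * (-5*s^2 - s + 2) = -20*s^5 - 4*s^4 + 18*s^3 + 42*s^2 + 4*s - 16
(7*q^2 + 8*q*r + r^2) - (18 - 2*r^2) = 7*q^2 + 8*q*r + 3*r^2 - 18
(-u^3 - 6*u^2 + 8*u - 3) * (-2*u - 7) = 2*u^4 + 19*u^3 + 26*u^2 - 50*u + 21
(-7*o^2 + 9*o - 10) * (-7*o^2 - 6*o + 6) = 49*o^4 - 21*o^3 - 26*o^2 + 114*o - 60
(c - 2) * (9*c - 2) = 9*c^2 - 20*c + 4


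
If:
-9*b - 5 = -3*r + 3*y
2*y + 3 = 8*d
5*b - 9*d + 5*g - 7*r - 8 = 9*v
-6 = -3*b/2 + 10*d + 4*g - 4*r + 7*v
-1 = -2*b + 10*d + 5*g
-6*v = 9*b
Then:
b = 1777/5229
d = -1150/5229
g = 655/1743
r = 3205/10458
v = -1777/3486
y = -24887/10458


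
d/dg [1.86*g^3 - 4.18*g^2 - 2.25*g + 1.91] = 5.58*g^2 - 8.36*g - 2.25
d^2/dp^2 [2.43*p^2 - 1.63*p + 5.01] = 4.86000000000000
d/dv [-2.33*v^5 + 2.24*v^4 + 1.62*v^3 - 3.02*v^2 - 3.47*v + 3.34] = -11.65*v^4 + 8.96*v^3 + 4.86*v^2 - 6.04*v - 3.47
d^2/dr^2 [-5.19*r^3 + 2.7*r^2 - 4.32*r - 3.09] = 5.4 - 31.14*r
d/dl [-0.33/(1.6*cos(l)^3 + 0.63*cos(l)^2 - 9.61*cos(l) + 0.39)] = (-1.584*cos(l)^2 - 0.4158*cos(l) + 3.1713)*sin(l)/(1.6*cos(l)^3 + 0.63*cos(l)^2 - 9.61*cos(l) + 0.39)^2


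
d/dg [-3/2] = 0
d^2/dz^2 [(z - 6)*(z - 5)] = 2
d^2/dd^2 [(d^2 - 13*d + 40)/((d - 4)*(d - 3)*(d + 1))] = 2*(d^6 - 39*d^5 + 459*d^4 - 2377*d^3 + 6072*d^2 - 7848*d + 4804)/(d^9 - 18*d^8 + 123*d^7 - 360*d^6 + 183*d^5 + 1206*d^4 - 1603*d^3 - 1692*d^2 + 2160*d + 1728)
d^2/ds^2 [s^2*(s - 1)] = 6*s - 2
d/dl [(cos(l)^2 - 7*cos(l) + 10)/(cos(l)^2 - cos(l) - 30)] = 2*(-3*cos(l)^2 + 40*cos(l) - 110)*sin(l)/((cos(l) - 6)^2*(cos(l) + 5)^2)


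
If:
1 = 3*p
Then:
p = 1/3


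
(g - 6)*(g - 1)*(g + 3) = g^3 - 4*g^2 - 15*g + 18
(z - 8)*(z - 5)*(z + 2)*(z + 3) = z^4 - 8*z^3 - 19*z^2 + 122*z + 240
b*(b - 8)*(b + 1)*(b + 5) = b^4 - 2*b^3 - 43*b^2 - 40*b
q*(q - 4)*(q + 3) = q^3 - q^2 - 12*q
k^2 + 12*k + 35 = (k + 5)*(k + 7)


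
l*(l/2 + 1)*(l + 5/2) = l^3/2 + 9*l^2/4 + 5*l/2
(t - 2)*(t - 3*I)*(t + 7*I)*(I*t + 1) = I*t^4 - 3*t^3 - 2*I*t^3 + 6*t^2 + 25*I*t^2 + 21*t - 50*I*t - 42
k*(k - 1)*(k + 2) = k^3 + k^2 - 2*k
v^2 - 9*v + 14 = (v - 7)*(v - 2)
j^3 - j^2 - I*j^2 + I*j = j*(j - 1)*(j - I)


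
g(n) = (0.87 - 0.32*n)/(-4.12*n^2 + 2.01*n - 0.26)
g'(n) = (0.87 - 0.32*n)*(8.24*n - 2.01)/(-4.12*n^2 + 2.01*n - 0.26)^2 - 0.32/(-4.12*n^2 + 2.01*n - 0.26)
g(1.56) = -0.05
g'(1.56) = 0.12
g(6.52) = 0.01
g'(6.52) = -0.00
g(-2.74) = -0.05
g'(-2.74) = -0.02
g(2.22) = -0.01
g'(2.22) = 0.03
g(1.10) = -0.17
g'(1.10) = 0.50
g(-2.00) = -0.07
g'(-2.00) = -0.05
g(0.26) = -49.45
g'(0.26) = 431.55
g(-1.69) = -0.09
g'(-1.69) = -0.07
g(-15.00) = -0.01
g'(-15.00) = -0.00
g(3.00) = 0.00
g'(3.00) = 0.01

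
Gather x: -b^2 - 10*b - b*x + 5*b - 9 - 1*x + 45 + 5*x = -b^2 - 5*b + x*(4 - b) + 36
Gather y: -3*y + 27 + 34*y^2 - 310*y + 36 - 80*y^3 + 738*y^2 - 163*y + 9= -80*y^3 + 772*y^2 - 476*y + 72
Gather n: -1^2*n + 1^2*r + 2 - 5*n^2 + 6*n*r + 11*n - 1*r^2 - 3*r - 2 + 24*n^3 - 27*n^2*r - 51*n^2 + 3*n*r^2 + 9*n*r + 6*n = 24*n^3 + n^2*(-27*r - 56) + n*(3*r^2 + 15*r + 16) - r^2 - 2*r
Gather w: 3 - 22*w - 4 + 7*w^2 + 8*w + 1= 7*w^2 - 14*w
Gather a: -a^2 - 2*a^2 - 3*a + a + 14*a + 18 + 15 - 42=-3*a^2 + 12*a - 9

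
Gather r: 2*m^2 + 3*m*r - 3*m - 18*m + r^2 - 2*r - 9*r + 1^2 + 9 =2*m^2 - 21*m + r^2 + r*(3*m - 11) + 10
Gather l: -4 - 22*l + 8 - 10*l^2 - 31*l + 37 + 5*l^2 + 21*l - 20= -5*l^2 - 32*l + 21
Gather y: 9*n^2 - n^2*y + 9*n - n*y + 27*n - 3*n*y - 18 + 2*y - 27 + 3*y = 9*n^2 + 36*n + y*(-n^2 - 4*n + 5) - 45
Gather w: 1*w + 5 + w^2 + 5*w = w^2 + 6*w + 5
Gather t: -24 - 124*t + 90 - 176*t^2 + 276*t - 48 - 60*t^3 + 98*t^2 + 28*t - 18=-60*t^3 - 78*t^2 + 180*t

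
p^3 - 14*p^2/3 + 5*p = p*(p - 3)*(p - 5/3)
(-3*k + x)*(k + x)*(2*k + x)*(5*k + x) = -30*k^4 - 41*k^3*x - 7*k^2*x^2 + 5*k*x^3 + x^4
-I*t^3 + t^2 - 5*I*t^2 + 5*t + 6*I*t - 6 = (t - 1)*(t + 6)*(-I*t + 1)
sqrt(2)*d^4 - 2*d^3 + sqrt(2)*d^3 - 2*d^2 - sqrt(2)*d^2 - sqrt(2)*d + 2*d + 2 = (d - 1)*(d + 1)*(d - sqrt(2))*(sqrt(2)*d + sqrt(2))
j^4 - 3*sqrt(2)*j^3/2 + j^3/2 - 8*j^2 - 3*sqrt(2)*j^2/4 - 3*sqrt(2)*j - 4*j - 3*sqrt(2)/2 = (j + 1/2)*(j - 3*sqrt(2))*(j + sqrt(2)/2)*(j + sqrt(2))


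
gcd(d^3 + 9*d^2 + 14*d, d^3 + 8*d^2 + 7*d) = d^2 + 7*d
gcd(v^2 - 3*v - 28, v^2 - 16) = v + 4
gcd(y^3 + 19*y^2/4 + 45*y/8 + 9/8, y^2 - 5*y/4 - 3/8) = y + 1/4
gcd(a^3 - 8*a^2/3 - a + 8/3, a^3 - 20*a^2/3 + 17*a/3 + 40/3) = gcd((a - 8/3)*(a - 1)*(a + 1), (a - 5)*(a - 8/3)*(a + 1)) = a^2 - 5*a/3 - 8/3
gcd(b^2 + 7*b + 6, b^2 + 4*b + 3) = b + 1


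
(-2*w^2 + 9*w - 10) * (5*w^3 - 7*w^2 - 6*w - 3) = -10*w^5 + 59*w^4 - 101*w^3 + 22*w^2 + 33*w + 30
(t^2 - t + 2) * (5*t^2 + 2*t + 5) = 5*t^4 - 3*t^3 + 13*t^2 - t + 10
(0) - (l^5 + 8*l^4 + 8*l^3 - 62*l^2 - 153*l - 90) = -l^5 - 8*l^4 - 8*l^3 + 62*l^2 + 153*l + 90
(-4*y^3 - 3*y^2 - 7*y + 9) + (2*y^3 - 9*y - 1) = -2*y^3 - 3*y^2 - 16*y + 8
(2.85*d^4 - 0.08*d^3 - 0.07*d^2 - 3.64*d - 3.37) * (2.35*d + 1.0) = 6.6975*d^5 + 2.662*d^4 - 0.2445*d^3 - 8.624*d^2 - 11.5595*d - 3.37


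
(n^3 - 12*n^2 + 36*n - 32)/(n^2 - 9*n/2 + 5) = 2*(n^2 - 10*n + 16)/(2*n - 5)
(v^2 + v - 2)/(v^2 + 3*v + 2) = (v - 1)/(v + 1)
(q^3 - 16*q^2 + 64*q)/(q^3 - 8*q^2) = (q - 8)/q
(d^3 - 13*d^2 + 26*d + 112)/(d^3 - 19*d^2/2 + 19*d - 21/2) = 2*(d^2 - 6*d - 16)/(2*d^2 - 5*d + 3)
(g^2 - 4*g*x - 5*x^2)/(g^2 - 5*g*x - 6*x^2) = (-g + 5*x)/(-g + 6*x)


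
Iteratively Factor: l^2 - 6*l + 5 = (l - 5)*(l - 1)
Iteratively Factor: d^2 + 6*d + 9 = (d + 3)*(d + 3)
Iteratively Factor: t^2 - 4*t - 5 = (t + 1)*(t - 5)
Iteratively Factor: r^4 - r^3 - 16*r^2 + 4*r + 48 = (r - 4)*(r^3 + 3*r^2 - 4*r - 12) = (r - 4)*(r + 3)*(r^2 - 4) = (r - 4)*(r + 2)*(r + 3)*(r - 2)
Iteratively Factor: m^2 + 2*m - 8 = (m + 4)*(m - 2)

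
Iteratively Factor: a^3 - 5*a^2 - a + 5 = (a - 5)*(a^2 - 1) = (a - 5)*(a + 1)*(a - 1)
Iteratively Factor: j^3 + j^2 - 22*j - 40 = (j - 5)*(j^2 + 6*j + 8) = (j - 5)*(j + 4)*(j + 2)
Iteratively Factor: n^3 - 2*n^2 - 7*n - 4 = (n - 4)*(n^2 + 2*n + 1) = (n - 4)*(n + 1)*(n + 1)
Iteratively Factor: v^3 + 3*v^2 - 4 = (v + 2)*(v^2 + v - 2) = (v + 2)^2*(v - 1)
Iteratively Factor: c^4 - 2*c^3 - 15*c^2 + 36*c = (c + 4)*(c^3 - 6*c^2 + 9*c) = (c - 3)*(c + 4)*(c^2 - 3*c) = (c - 3)^2*(c + 4)*(c)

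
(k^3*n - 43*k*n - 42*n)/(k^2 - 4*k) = n*(k^3 - 43*k - 42)/(k*(k - 4))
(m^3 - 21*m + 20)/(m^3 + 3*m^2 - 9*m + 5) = (m - 4)/(m - 1)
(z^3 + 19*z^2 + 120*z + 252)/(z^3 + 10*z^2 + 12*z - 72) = (z + 7)/(z - 2)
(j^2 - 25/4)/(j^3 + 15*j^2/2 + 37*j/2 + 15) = (j - 5/2)/(j^2 + 5*j + 6)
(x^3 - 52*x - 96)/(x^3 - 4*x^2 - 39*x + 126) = (x^2 - 6*x - 16)/(x^2 - 10*x + 21)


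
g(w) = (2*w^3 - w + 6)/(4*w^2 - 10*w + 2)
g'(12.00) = 0.47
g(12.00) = 7.53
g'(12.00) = 0.47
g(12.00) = 7.53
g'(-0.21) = 3.78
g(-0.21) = 1.45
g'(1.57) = -5.70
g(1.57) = -3.17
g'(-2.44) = 0.45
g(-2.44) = -0.41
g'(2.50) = -68.62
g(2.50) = 17.38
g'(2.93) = -7.30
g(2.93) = 7.58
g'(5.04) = 0.09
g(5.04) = 4.83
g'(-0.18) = 4.36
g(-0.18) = 1.57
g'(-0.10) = 6.82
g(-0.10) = 2.01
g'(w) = (10 - 8*w)*(2*w^3 - w + 6)/(4*w^2 - 10*w + 2)^2 + (6*w^2 - 1)/(4*w^2 - 10*w + 2)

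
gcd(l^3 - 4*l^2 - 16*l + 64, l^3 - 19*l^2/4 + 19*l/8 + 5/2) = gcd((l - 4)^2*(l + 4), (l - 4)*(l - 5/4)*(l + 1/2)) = l - 4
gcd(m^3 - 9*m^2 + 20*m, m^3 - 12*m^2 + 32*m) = m^2 - 4*m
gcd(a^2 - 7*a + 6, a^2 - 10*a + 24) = a - 6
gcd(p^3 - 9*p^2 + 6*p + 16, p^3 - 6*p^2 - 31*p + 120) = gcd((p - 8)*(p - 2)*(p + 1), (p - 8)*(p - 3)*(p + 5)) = p - 8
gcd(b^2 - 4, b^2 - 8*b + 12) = b - 2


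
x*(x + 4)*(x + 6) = x^3 + 10*x^2 + 24*x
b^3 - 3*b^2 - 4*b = b*(b - 4)*(b + 1)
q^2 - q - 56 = (q - 8)*(q + 7)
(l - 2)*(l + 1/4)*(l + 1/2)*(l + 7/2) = l^4 + 9*l^3/4 - 23*l^2/4 - 81*l/16 - 7/8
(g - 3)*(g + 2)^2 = g^3 + g^2 - 8*g - 12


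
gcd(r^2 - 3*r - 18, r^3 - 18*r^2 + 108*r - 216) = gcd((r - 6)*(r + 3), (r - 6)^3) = r - 6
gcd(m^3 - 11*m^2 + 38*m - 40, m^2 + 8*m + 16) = 1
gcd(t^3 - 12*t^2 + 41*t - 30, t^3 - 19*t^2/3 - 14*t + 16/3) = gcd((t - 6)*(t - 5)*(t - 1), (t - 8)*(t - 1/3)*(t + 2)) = 1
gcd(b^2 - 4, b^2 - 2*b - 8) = b + 2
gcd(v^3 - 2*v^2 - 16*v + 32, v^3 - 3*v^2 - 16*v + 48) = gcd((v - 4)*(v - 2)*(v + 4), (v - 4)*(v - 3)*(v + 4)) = v^2 - 16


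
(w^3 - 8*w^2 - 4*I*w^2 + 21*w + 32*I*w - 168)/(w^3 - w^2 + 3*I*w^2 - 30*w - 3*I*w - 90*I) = (w^2 - w*(8 + 7*I) + 56*I)/(w^2 - w - 30)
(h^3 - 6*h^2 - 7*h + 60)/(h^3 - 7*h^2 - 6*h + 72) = (h - 5)/(h - 6)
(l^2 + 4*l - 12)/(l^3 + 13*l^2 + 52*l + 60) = (l - 2)/(l^2 + 7*l + 10)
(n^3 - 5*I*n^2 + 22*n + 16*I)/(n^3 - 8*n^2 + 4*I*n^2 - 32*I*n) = (n^3 - 5*I*n^2 + 22*n + 16*I)/(n*(n^2 + 4*n*(-2 + I) - 32*I))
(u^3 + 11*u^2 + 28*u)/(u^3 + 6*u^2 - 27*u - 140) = u/(u - 5)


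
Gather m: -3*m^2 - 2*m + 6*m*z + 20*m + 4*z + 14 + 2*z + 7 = -3*m^2 + m*(6*z + 18) + 6*z + 21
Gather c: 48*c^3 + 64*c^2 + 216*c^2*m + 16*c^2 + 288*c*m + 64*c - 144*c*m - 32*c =48*c^3 + c^2*(216*m + 80) + c*(144*m + 32)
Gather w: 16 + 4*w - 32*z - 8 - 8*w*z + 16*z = w*(4 - 8*z) - 16*z + 8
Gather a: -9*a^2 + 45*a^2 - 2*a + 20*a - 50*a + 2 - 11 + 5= 36*a^2 - 32*a - 4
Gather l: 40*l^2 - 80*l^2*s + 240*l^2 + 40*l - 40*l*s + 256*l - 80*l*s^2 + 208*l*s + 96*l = l^2*(280 - 80*s) + l*(-80*s^2 + 168*s + 392)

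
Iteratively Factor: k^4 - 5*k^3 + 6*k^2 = (k)*(k^3 - 5*k^2 + 6*k) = k*(k - 3)*(k^2 - 2*k) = k*(k - 3)*(k - 2)*(k)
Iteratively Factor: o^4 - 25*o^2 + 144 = (o + 3)*(o^3 - 3*o^2 - 16*o + 48) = (o - 4)*(o + 3)*(o^2 + o - 12) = (o - 4)*(o + 3)*(o + 4)*(o - 3)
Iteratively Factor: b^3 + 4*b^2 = (b + 4)*(b^2) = b*(b + 4)*(b)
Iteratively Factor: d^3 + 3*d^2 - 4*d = (d)*(d^2 + 3*d - 4) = d*(d - 1)*(d + 4)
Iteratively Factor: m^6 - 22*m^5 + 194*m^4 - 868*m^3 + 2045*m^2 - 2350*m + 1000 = (m - 5)*(m^5 - 17*m^4 + 109*m^3 - 323*m^2 + 430*m - 200) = (m - 5)^2*(m^4 - 12*m^3 + 49*m^2 - 78*m + 40) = (m - 5)^2*(m - 4)*(m^3 - 8*m^2 + 17*m - 10) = (m - 5)^2*(m - 4)*(m - 2)*(m^2 - 6*m + 5) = (m - 5)^3*(m - 4)*(m - 2)*(m - 1)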